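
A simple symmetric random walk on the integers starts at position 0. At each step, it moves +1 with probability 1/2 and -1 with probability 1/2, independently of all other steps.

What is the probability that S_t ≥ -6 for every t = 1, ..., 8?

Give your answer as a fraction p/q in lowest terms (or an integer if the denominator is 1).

Answer: 127/128

Derivation:
Let f(t,s) = #length-t paths at position s with S_1..S_t all ≥ -6.
f(t,s) = f(t-1,s-1) + f(t-1,s+1) for s ≥ -6; f(t,s) = 0 for s < -6.
t=0: f(0,0)=1
t=1: f(1,-1)=1 f(1,1)=1
t=2: f(2,-2)=1 f(2,0)=2 f(2,2)=1
t=3: f(3,-3)=1 f(3,-1)=3 f(3,1)=3 f(3,3)=1
t=4: f(4,-4)=1 f(4,-2)=4 f(4,0)=6 f(4,2)=4 f(4,4)=1
t=5: f(5,-5)=1 f(5,-3)=5 f(5,-1)=10 f(5,1)=10 f(5,3)=5 f(5,5)=1
t=6: f(6,-6)=1 f(6,-4)=6 f(6,-2)=15 f(6,0)=20 f(6,2)=15 f(6,4)=6 f(6,6)=1
t=7: f(7,-5)=7 f(7,-3)=21 f(7,-1)=35 f(7,1)=35 f(7,3)=21 f(7,5)=7 f(7,7)=1
t=8: f(8,-6)=7 f(8,-4)=28 f(8,-2)=56 f(8,0)=70 f(8,2)=56 f(8,4)=28 f(8,6)=8 f(8,8)=1
Σ_s f(8,s) = 254
P = 254/256 = 127/128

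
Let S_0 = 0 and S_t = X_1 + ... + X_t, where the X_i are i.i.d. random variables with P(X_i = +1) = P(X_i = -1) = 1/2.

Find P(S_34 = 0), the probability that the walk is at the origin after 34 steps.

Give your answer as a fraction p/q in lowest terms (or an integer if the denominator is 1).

To return to 0 after 34 steps: need exactly 17 steps of +1 and 17 of -1.
Favorable paths: C(34,17) = 2333606220
Total paths: 2^34 = 17179869184
P = 2333606220/17179869184 = 583401555/4294967296

Answer: 583401555/4294967296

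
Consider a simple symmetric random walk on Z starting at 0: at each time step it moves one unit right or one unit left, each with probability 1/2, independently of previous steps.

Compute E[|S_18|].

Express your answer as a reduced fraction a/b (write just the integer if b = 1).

Answer: 109395/32768

Derivation:
S_18 takes values m ≡ 0 (mod 2) with |m| ≤ 18; P(S_18=m) = C(18,(18+m)/2)/2^18.
Total paths: 2^18 = 262144
Distribution: P(S=-18)=1/262144, P(S=-16)=18/262144, P(S=-14)=153/262144, P(S=-12)=816/262144, P(S=-10)=3060/262144, P(S=-8)=8568/262144, P(S=-6)=18564/262144, P(S=-4)=31824/262144, P(S=-2)=43758/262144, P(S=0)=48620/262144, P(S=2)=43758/262144, P(S=4)=31824/262144, P(S=6)=18564/262144, P(S=8)=8568/262144, P(S=10)=3060/262144, P(S=12)=816/262144, P(S=14)=153/262144, P(S=16)=18/262144, P(S=18)=1/262144
E[|S_18|] = Σ_m |m|·P(S_18=m) = 875160/262144 = 109395/32768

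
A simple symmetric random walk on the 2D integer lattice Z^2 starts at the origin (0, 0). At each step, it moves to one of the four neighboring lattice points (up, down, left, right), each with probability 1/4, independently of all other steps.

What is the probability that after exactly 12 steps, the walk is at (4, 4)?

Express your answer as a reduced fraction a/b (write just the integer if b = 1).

Let h be the number of horizontal steps (so 12-h are vertical). To end at (4,4) need (h+4)/2 right-steps and ((12-h)+4)/2 up-steps.
Sum over h with 4 ≤ h ≤ 8, h ≡ 0 (mod 2), 12-h ≡ 0 (mod 2):
h=4: C(12,4)·C(4,4)·C(8,6) = 495·1·28 = 13860
h=6: C(12,6)·C(6,5)·C(6,5) = 924·6·6 = 33264
h=8: C(12,8)·C(8,6)·C(4,4) = 495·28·1 = 13860
Total favorable: 60984
Total paths: 4^12 = 16777216
P = 60984/16777216 = 7623/2097152

Answer: 7623/2097152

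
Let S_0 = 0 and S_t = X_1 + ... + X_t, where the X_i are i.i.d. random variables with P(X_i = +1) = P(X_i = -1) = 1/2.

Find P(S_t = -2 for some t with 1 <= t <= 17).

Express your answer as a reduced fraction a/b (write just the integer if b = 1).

Count via complement. Let g(t,s) = #length-t paths at position s with S_1..S_t all ≠ -2.
g(t,s) = g(t-1,s-1) + g(t-1,s+1) for s ≠ -2; g(t,-2) = 0.
t=0: g(0,0)=1
t=1: g(1,-1)=1 g(1,1)=1
t=2: g(2,0)=2 g(2,2)=1
t=3: g(3,-1)=2 g(3,1)=3 g(3,3)=1
t=4: g(4,0)=5 g(4,2)=4 g(4,4)=1
t=5: g(5,-1)=5 g(5,1)=9 g(5,3)=5 g(5,5)=1
t=6: g(6,0)=14 g(6,2)=14 g(6,4)=6 g(6,6)=1
t=7: g(7,-1)=14 g(7,1)=28 g(7,3)=20 g(7,5)=7 g(7,7)=1
t=8: g(8,0)=42 g(8,2)=48 g(8,4)=27 g(8,6)=8 g(8,8)=1
t=9: g(9,-1)=42 g(9,1)=90 g(9,3)=75 g(9,5)=35 g(9,7)=9 g(9,9)=1
t=10: g(10,0)=132 g(10,2)=165 g(10,4)=110 g(10,6)=44 g(10,8)=10 g(10,10)=1
t=11: g(11,-1)=132 g(11,1)=297 g(11,3)=275 g(11,5)=154 g(11,7)=54 g(11,9)=11 g(11,11)=1
t=12: g(12,0)=429 g(12,2)=572 g(12,4)=429 g(12,6)=208 g(12,8)=65 g(12,10)=12 g(12,12)=1
t=13: g(13,-1)=429 g(13,1)=1001 g(13,3)=1001 g(13,5)=637 g(13,7)=273 g(13,9)=77 g(13,11)=13 g(13,13)=1
t=14: g(14,0)=1430 g(14,2)=2002 g(14,4)=1638 g(14,6)=910 g(14,8)=350 g(14,10)=90 g(14,12)=14 g(14,14)=1
t=15: g(15,-1)=1430 g(15,1)=3432 g(15,3)=3640 g(15,5)=2548 g(15,7)=1260 g(15,9)=440 g(15,11)=104 g(15,13)=15 g(15,15)=1
t=16: g(16,0)=4862 g(16,2)=7072 g(16,4)=6188 g(16,6)=3808 g(16,8)=1700 g(16,10)=544 g(16,12)=119 g(16,14)=16 g(16,16)=1
t=17: g(17,-1)=4862 g(17,1)=11934 g(17,3)=13260 g(17,5)=9996 g(17,7)=5508 g(17,9)=2244 g(17,11)=663 g(17,13)=135 g(17,15)=17 g(17,17)=1
Paths never hitting -2: Σ_s g(17,s) = 48620
Paths hitting -2: 2^17 - 48620 = 82452
P = 82452/131072 = 20613/32768

Answer: 20613/32768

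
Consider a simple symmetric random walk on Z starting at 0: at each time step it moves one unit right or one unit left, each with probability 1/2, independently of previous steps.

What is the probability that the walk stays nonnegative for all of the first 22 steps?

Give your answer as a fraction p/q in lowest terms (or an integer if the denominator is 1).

Let f(t,s) = #length-t paths at position s with S_1..S_t all ≥ 0.
f(t,s) = f(t-1,s-1) + f(t-1,s+1) for s ≥ 0; f(t,s) = 0 for s < 0.
t=0: f(0,0)=1
t=1: f(1,1)=1
t=2: f(2,0)=1 f(2,2)=1
t=3: f(3,1)=2 f(3,3)=1
t=4: f(4,0)=2 f(4,2)=3 f(4,4)=1
t=5: f(5,1)=5 f(5,3)=4 f(5,5)=1
t=6: f(6,0)=5 f(6,2)=9 f(6,4)=5 f(6,6)=1
t=7: f(7,1)=14 f(7,3)=14 f(7,5)=6 f(7,7)=1
t=8: f(8,0)=14 f(8,2)=28 f(8,4)=20 f(8,6)=7 f(8,8)=1
t=9: f(9,1)=42 f(9,3)=48 f(9,5)=27 f(9,7)=8 f(9,9)=1
t=10: f(10,0)=42 f(10,2)=90 f(10,4)=75 f(10,6)=35 f(10,8)=9 f(10,10)=1
t=11: f(11,1)=132 f(11,3)=165 f(11,5)=110 f(11,7)=44 f(11,9)=10 f(11,11)=1
t=12: f(12,0)=132 f(12,2)=297 f(12,4)=275 f(12,6)=154 f(12,8)=54 f(12,10)=11 f(12,12)=1
t=13: f(13,1)=429 f(13,3)=572 f(13,5)=429 f(13,7)=208 f(13,9)=65 f(13,11)=12 f(13,13)=1
t=14: f(14,0)=429 f(14,2)=1001 f(14,4)=1001 f(14,6)=637 f(14,8)=273 f(14,10)=77 f(14,12)=13 f(14,14)=1
t=15: f(15,1)=1430 f(15,3)=2002 f(15,5)=1638 f(15,7)=910 f(15,9)=350 f(15,11)=90 f(15,13)=14 f(15,15)=1
t=16: f(16,0)=1430 f(16,2)=3432 f(16,4)=3640 f(16,6)=2548 f(16,8)=1260 f(16,10)=440 f(16,12)=104 f(16,14)=15 f(16,16)=1
t=17: f(17,1)=4862 f(17,3)=7072 f(17,5)=6188 f(17,7)=3808 f(17,9)=1700 f(17,11)=544 f(17,13)=119 f(17,15)=16 f(17,17)=1
t=18: f(18,0)=4862 f(18,2)=11934 f(18,4)=13260 f(18,6)=9996 f(18,8)=5508 f(18,10)=2244 f(18,12)=663 f(18,14)=135 f(18,16)=17 f(18,18)=1
t=19: f(19,1)=16796 f(19,3)=25194 f(19,5)=23256 f(19,7)=15504 f(19,9)=7752 f(19,11)=2907 f(19,13)=798 f(19,15)=152 f(19,17)=18 f(19,19)=1
t=20: f(20,0)=16796 f(20,2)=41990 f(20,4)=48450 f(20,6)=38760 f(20,8)=23256 f(20,10)=10659 f(20,12)=3705 f(20,14)=950 f(20,16)=170 f(20,18)=19 f(20,20)=1
t=21: f(21,1)=58786 f(21,3)=90440 f(21,5)=87210 f(21,7)=62016 f(21,9)=33915 f(21,11)=14364 f(21,13)=4655 f(21,15)=1120 f(21,17)=189 f(21,19)=20 f(21,21)=1
t=22: f(22,0)=58786 f(22,2)=149226 f(22,4)=177650 f(22,6)=149226 f(22,8)=95931 f(22,10)=48279 f(22,12)=19019 f(22,14)=5775 f(22,16)=1309 f(22,18)=209 f(22,20)=21 f(22,22)=1
Σ_s f(22,s) = 705432
P = 705432/4194304 = 88179/524288

Answer: 88179/524288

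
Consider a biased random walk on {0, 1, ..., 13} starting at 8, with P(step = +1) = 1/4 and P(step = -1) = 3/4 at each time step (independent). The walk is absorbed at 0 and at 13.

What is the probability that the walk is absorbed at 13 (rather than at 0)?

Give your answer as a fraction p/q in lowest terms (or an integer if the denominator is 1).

Answer: 3280/797161

Derivation:
Biased walk: p = 1/4, q = 3/4, r = q/p = 3
Gambler's ruin: P(hit 13 before 0 | start at 8) = (1 - r^a)/(1 - r^N)
r^8 = 6561; r^13 = 1594323
P = (1 - 6561) / (1 - 1594323) = -6560 / -1594322 = 3280/797161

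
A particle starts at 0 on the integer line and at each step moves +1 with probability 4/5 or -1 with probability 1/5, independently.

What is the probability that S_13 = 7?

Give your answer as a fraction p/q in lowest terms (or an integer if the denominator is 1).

Answer: 299892736/1220703125

Derivation:
To reach position 7 after 13 steps: need 10 steps of +1 and 3 steps of -1.
Number of such sequences: C(13,10) = 286
Each has probability (4/5)^10 · (1/5)^3 = 1048576/1220703125
P = 286 · 1048576/1220703125 = 299892736/1220703125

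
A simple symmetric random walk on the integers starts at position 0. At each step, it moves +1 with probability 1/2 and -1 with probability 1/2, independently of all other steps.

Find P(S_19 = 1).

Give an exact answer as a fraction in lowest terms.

To reach position 1 after 19 steps: need 10 steps of +1 and 9 of -1.
Favorable paths: C(19,10) = 92378
Total paths: 2^19 = 524288
P = 92378/524288 = 46189/262144

Answer: 46189/262144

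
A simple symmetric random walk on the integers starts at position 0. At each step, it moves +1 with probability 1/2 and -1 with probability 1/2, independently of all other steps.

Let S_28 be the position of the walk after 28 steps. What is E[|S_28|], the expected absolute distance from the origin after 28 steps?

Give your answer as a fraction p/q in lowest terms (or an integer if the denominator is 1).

Answer: 35102025/8388608

Derivation:
S_28 takes values m ≡ 0 (mod 2) with |m| ≤ 28; P(S_28=m) = C(28,(28+m)/2)/2^28.
Total paths: 2^28 = 268435456
Distribution: P(S=-28)=1/268435456, P(S=-26)=28/268435456, P(S=-24)=378/268435456, P(S=-22)=3276/268435456, P(S=-20)=20475/268435456, P(S=-18)=98280/268435456, P(S=-16)=376740/268435456, P(S=-14)=1184040/268435456, P(S=-12)=3108105/268435456, P(S=-10)=6906900/268435456, P(S=-8)=13123110/268435456, P(S=-6)=21474180/268435456, P(S=-4)=30421755/268435456, P(S=-2)=37442160/268435456, P(S=0)=40116600/268435456, P(S=2)=37442160/268435456, P(S=4)=30421755/268435456, P(S=6)=21474180/268435456, P(S=8)=13123110/268435456, P(S=10)=6906900/268435456, P(S=12)=3108105/268435456, P(S=14)=1184040/268435456, P(S=16)=376740/268435456, P(S=18)=98280/268435456, P(S=20)=20475/268435456, P(S=22)=3276/268435456, P(S=24)=378/268435456, P(S=26)=28/268435456, P(S=28)=1/268435456
E[|S_28|] = Σ_m |m|·P(S_28=m) = 1123264800/268435456 = 35102025/8388608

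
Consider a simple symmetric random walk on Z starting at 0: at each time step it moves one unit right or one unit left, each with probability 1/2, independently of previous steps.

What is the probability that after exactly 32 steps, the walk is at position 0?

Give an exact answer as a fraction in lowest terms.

Answer: 300540195/2147483648

Derivation:
To return to 0 after 32 steps: need exactly 16 steps of +1 and 16 of -1.
Favorable paths: C(32,16) = 601080390
Total paths: 2^32 = 4294967296
P = 601080390/4294967296 = 300540195/2147483648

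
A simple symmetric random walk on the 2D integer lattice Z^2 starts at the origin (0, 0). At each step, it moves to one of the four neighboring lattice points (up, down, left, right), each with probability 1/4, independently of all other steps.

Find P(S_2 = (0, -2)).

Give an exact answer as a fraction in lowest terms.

Let h be the number of horizontal steps (so 2-h are vertical). To end at (0,-2) need (h+0)/2 right-steps and ((2-h)-2)/2 up-steps.
Sum over h with 0 ≤ h ≤ 0, h ≡ 0 (mod 2), 2-h ≡ 0 (mod 2):
h=0: C(2,0)·C(0,0)·C(2,0) = 1·1·1 = 1
Total favorable: 1
Total paths: 4^2 = 16
P = 1/16 = 1/16

Answer: 1/16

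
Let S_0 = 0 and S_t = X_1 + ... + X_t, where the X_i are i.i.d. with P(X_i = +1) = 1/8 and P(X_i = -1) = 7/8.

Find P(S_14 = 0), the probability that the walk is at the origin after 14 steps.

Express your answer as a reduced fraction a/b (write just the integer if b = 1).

To be at 0 after 14 steps: need exactly 7 steps of +1 and 7 of -1.
Number of such sequences: C(14,7) = 3432
Each has probability (1/8)^7 · (7/8)^7 = 823543/4398046511104
P = 3432 · 823543/4398046511104 = 353299947/549755813888

Answer: 353299947/549755813888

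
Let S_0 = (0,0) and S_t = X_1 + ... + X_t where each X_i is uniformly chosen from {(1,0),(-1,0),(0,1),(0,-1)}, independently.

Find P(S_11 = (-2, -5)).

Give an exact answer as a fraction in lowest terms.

Answer: 9075/2097152

Derivation:
Let h be the number of horizontal steps (so 11-h are vertical). To end at (-2,-5) need (h-2)/2 right-steps and ((11-h)-5)/2 up-steps.
Sum over h with 2 ≤ h ≤ 6, h ≡ 0 (mod 2), 11-h ≡ 1 (mod 2):
h=2: C(11,2)·C(2,0)·C(9,2) = 55·1·36 = 1980
h=4: C(11,4)·C(4,1)·C(7,1) = 330·4·7 = 9240
h=6: C(11,6)·C(6,2)·C(5,0) = 462·15·1 = 6930
Total favorable: 18150
Total paths: 4^11 = 4194304
P = 18150/4194304 = 9075/2097152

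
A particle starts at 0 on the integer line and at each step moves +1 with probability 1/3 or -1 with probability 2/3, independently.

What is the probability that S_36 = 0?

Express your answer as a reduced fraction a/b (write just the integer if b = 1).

Answer: 792997422694400/50031545098999707

Derivation:
To be at 0 after 36 steps: need exactly 18 steps of +1 and 18 of -1.
Number of such sequences: C(36,18) = 9075135300
Each has probability (1/3)^18 · (2/3)^18 = 262144/150094635296999121
P = 9075135300 · 262144/150094635296999121 = 792997422694400/50031545098999707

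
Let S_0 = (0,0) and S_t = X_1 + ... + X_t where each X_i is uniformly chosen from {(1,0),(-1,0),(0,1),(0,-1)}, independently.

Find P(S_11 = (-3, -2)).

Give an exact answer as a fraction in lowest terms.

Let h be the number of horizontal steps (so 11-h are vertical). To end at (-3,-2) need (h-3)/2 right-steps and ((11-h)-2)/2 up-steps.
Sum over h with 3 ≤ h ≤ 9, h ≡ 1 (mod 2), 11-h ≡ 0 (mod 2):
h=3: C(11,3)·C(3,0)·C(8,3) = 165·1·56 = 9240
h=5: C(11,5)·C(5,1)·C(6,2) = 462·5·15 = 34650
h=7: C(11,7)·C(7,2)·C(4,1) = 330·21·4 = 27720
h=9: C(11,9)·C(9,3)·C(2,0) = 55·84·1 = 4620
Total favorable: 76230
Total paths: 4^11 = 4194304
P = 76230/4194304 = 38115/2097152

Answer: 38115/2097152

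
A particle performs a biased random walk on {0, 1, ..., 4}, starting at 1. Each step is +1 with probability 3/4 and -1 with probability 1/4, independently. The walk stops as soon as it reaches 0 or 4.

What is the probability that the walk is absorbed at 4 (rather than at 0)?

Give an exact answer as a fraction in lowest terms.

Answer: 27/40

Derivation:
Biased walk: p = 3/4, q = 1/4, r = q/p = 1/3
Gambler's ruin: P(hit 4 before 0 | start at 1) = (1 - r^a)/(1 - r^N)
r^1 = 1/3; r^4 = 1/81
P = (1 - 1/3) / (1 - 1/81) = 2/3 / 80/81 = 27/40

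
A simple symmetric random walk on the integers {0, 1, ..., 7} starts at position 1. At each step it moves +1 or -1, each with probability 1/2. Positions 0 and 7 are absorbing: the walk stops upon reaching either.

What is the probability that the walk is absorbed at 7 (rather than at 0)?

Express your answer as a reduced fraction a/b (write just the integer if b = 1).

Answer: 1/7

Derivation:
Symmetric walk (p = 1/2): the harmonic-function argument gives P(hit 7 before 0 | start at 1) = a/N.
P = 1/7 = 1/7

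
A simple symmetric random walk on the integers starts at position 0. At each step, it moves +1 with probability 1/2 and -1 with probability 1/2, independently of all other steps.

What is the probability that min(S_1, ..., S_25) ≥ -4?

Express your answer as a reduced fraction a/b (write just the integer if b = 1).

Answer: 705755/1048576

Derivation:
Let f(t,s) = #length-t paths at position s with S_1..S_t all ≥ -4.
f(t,s) = f(t-1,s-1) + f(t-1,s+1) for s ≥ -4; f(t,s) = 0 for s < -4.
t=0: f(0,0)=1
t=1: f(1,-1)=1 f(1,1)=1
t=2: f(2,-2)=1 f(2,0)=2 f(2,2)=1
t=3: f(3,-3)=1 f(3,-1)=3 f(3,1)=3 f(3,3)=1
t=4: f(4,-4)=1 f(4,-2)=4 f(4,0)=6 f(4,2)=4 f(4,4)=1
t=5: f(5,-3)=5 f(5,-1)=10 f(5,1)=10 f(5,3)=5 f(5,5)=1
t=6: f(6,-4)=5 f(6,-2)=15 f(6,0)=20 f(6,2)=15 f(6,4)=6 f(6,6)=1
t=7: f(7,-3)=20 f(7,-1)=35 f(7,1)=35 f(7,3)=21 f(7,5)=7 f(7,7)=1
t=8: f(8,-4)=20 f(8,-2)=55 f(8,0)=70 f(8,2)=56 f(8,4)=28 f(8,6)=8 f(8,8)=1
t=9: f(9,-3)=75 f(9,-1)=125 f(9,1)=126 f(9,3)=84 f(9,5)=36 f(9,7)=9 f(9,9)=1
t=10: f(10,-4)=75 f(10,-2)=200 f(10,0)=251 f(10,2)=210 f(10,4)=120 f(10,6)=45 f(10,8)=10 f(10,10)=1
t=11: f(11,-3)=275 f(11,-1)=451 f(11,1)=461 f(11,3)=330 f(11,5)=165 f(11,7)=55 f(11,9)=11 f(11,11)=1
t=12: f(12,-4)=275 f(12,-2)=726 f(12,0)=912 f(12,2)=791 f(12,4)=495 f(12,6)=220 f(12,8)=66 f(12,10)=12 f(12,12)=1
t=13: f(13,-3)=1001 f(13,-1)=1638 f(13,1)=1703 f(13,3)=1286 f(13,5)=715 f(13,7)=286 f(13,9)=78 f(13,11)=13 f(13,13)=1
t=14: f(14,-4)=1001 f(14,-2)=2639 f(14,0)=3341 f(14,2)=2989 f(14,4)=2001 f(14,6)=1001 f(14,8)=364 f(14,10)=91 f(14,12)=14 f(14,14)=1
t=15: f(15,-3)=3640 f(15,-1)=5980 f(15,1)=6330 f(15,3)=4990 f(15,5)=3002 f(15,7)=1365 f(15,9)=455 f(15,11)=105 f(15,13)=15 f(15,15)=1
t=16: f(16,-4)=3640 f(16,-2)=9620 f(16,0)=12310 f(16,2)=11320 f(16,4)=7992 f(16,6)=4367 f(16,8)=1820 f(16,10)=560 f(16,12)=120 f(16,14)=16 f(16,16)=1
t=17: f(17,-3)=13260 f(17,-1)=21930 f(17,1)=23630 f(17,3)=19312 f(17,5)=12359 f(17,7)=6187 f(17,9)=2380 f(17,11)=680 f(17,13)=136 f(17,15)=17 f(17,17)=1
t=18: f(18,-4)=13260 f(18,-2)=35190 f(18,0)=45560 f(18,2)=42942 f(18,4)=31671 f(18,6)=18546 f(18,8)=8567 f(18,10)=3060 f(18,12)=816 f(18,14)=153 f(18,16)=18 f(18,18)=1
t=19: f(19,-3)=48450 f(19,-1)=80750 f(19,1)=88502 f(19,3)=74613 f(19,5)=50217 f(19,7)=27113 f(19,9)=11627 f(19,11)=3876 f(19,13)=969 f(19,15)=171 f(19,17)=19 f(19,19)=1
t=20: f(20,-4)=48450 f(20,-2)=129200 f(20,0)=169252 f(20,2)=163115 f(20,4)=124830 f(20,6)=77330 f(20,8)=38740 f(20,10)=15503 f(20,12)=4845 f(20,14)=1140 f(20,16)=190 f(20,18)=20 f(20,20)=1
t=21: f(21,-3)=177650 f(21,-1)=298452 f(21,1)=332367 f(21,3)=287945 f(21,5)=202160 f(21,7)=116070 f(21,9)=54243 f(21,11)=20348 f(21,13)=5985 f(21,15)=1330 f(21,17)=210 f(21,19)=21 f(21,21)=1
t=22: f(22,-4)=177650 f(22,-2)=476102 f(22,0)=630819 f(22,2)=620312 f(22,4)=490105 f(22,6)=318230 f(22,8)=170313 f(22,10)=74591 f(22,12)=26333 f(22,14)=7315 f(22,16)=1540 f(22,18)=231 f(22,20)=22 f(22,22)=1
t=23: f(23,-3)=653752 f(23,-1)=1106921 f(23,1)=1251131 f(23,3)=1110417 f(23,5)=808335 f(23,7)=488543 f(23,9)=244904 f(23,11)=100924 f(23,13)=33648 f(23,15)=8855 f(23,17)=1771 f(23,19)=253 f(23,21)=23 f(23,23)=1
t=24: f(24,-4)=653752 f(24,-2)=1760673 f(24,0)=2358052 f(24,2)=2361548 f(24,4)=1918752 f(24,6)=1296878 f(24,8)=733447 f(24,10)=345828 f(24,12)=134572 f(24,14)=42503 f(24,16)=10626 f(24,18)=2024 f(24,20)=276 f(24,22)=24 f(24,24)=1
t=25: f(25,-3)=2414425 f(25,-1)=4118725 f(25,1)=4719600 f(25,3)=4280300 f(25,5)=3215630 f(25,7)=2030325 f(25,9)=1079275 f(25,11)=480400 f(25,13)=177075 f(25,15)=53129 f(25,17)=12650 f(25,19)=2300 f(25,21)=300 f(25,23)=25 f(25,25)=1
Σ_s f(25,s) = 22584160
P = 22584160/33554432 = 705755/1048576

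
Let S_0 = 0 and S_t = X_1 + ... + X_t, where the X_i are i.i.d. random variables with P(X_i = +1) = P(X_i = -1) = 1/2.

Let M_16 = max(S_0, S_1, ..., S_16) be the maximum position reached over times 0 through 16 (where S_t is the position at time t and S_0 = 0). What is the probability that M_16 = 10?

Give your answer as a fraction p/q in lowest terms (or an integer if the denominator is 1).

Answer: 35/4096

Derivation:
Let M_16 = max(S_0,...,S_16). Use the reflection principle: for j ≥ 1, #{paths with M_16 ≥ j} = #{S_16 ≥ j} + #{S_16 ≥ j+1}.
By reflection, #{M_16 ≥ 10} = #{S_16 ≥ 10} + #{S_16 ≥ 11} = 697 + 137 = 834.
#{M_16 ≥ 11} = #{S_16 ≥ 11} + #{S_16 ≥ 12} = 137 + 137 = 274.
#{M_16 = 10} = 834 - 274 = 560.
P(M_16 = 10) = 560/65536 = 35/4096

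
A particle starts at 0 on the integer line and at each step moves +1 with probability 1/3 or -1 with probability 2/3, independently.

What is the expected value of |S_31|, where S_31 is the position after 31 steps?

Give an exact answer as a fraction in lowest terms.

S_31 takes values m ≡ 1 (mod 2) with |m| ≤ 31; P(S_31=m) = C(31,(31+m)/2) · (1/3)^((31+m)/2) · (2/3)^((31-m)/2).
Distribution: P(S=-31)=2147483648/617673396283947, P(S=-29)=33285996544/617673396283947, P(S=-27)=83214991360/205891132094649, P(S=-25)=1206617374720/617673396283947, P(S=-23)=4223160811520/617673396283947, P(S=-21)=422316081152/22876792454961, P(S=-19)=2745054527488/68630377364883, P(S=-17)=4901883084800/68630377364883, P(S=-15)=2450941542400/22876792454961, P(S=-13)=28185827737600/205891132094649, P(S=-11)=31004410511360/205891132094649, P(S=-9)=9865039708160/68630377364883, P(S=-7)=24662599270400/205891132094649, P(S=-5)=18022668697600/205891132094649, P(S=-3)=1287333478400/22876792454961, P(S=-1)=2188466913280/68630377364883, P(S=1)=1094233456640/68630377364883, P(S=3)=160916684800/22876792454961, P(S=5)=563208396800/205891132094649, P(S=7)=192676556800/205891132094649, P(S=9)=19267655680/68630377364883, P(S=11)=15138872320/205891132094649, P(S=13)=3440652800/205891132094649, P(S=15)=74796800/22876792454961, P(S=17)=37398400/68630377364883, P(S=19)=5235776/68630377364883, P(S=21)=201376/22876792454961, P(S=23)=503440/617673396283947, P(S=25)=35960/617673396283947, P(S=27)=620/205891132094649, P(S=29)=62/617673396283947, P(S=31)=1/617673396283947
E[|S_31|] = Σ_m |m|·P(S_31=m) = 26575479166531/2541865828329

Answer: 26575479166531/2541865828329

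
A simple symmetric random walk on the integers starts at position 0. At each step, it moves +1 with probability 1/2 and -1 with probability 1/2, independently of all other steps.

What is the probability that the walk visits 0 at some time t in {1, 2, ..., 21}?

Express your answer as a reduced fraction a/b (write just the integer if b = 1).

Answer: 215955/262144

Derivation:
Count via complement. Let g(t,s) = #length-t paths at position s with S_1..S_t all ≠ 0.
g(t,s) = g(t-1,s-1) + g(t-1,s+1) for s ≠ 0; g(t,0) = 0.
t=0: g(0,0)=1
t=1: g(1,-1)=1 g(1,1)=1
t=2: g(2,-2)=1 g(2,2)=1
t=3: g(3,-3)=1 g(3,-1)=1 g(3,1)=1 g(3,3)=1
t=4: g(4,-4)=1 g(4,-2)=2 g(4,2)=2 g(4,4)=1
t=5: g(5,-5)=1 g(5,-3)=3 g(5,-1)=2 g(5,1)=2 g(5,3)=3 g(5,5)=1
t=6: g(6,-6)=1 g(6,-4)=4 g(6,-2)=5 g(6,2)=5 g(6,4)=4 g(6,6)=1
t=7: g(7,-7)=1 g(7,-5)=5 g(7,-3)=9 g(7,-1)=5 g(7,1)=5 g(7,3)=9 g(7,5)=5 g(7,7)=1
t=8: g(8,-8)=1 g(8,-6)=6 g(8,-4)=14 g(8,-2)=14 g(8,2)=14 g(8,4)=14 g(8,6)=6 g(8,8)=1
t=9: g(9,-9)=1 g(9,-7)=7 g(9,-5)=20 g(9,-3)=28 g(9,-1)=14 g(9,1)=14 g(9,3)=28 g(9,5)=20 g(9,7)=7 g(9,9)=1
t=10: g(10,-10)=1 g(10,-8)=8 g(10,-6)=27 g(10,-4)=48 g(10,-2)=42 g(10,2)=42 g(10,4)=48 g(10,6)=27 g(10,8)=8 g(10,10)=1
t=11: g(11,-11)=1 g(11,-9)=9 g(11,-7)=35 g(11,-5)=75 g(11,-3)=90 g(11,-1)=42 g(11,1)=42 g(11,3)=90 g(11,5)=75 g(11,7)=35 g(11,9)=9 g(11,11)=1
t=12: g(12,-12)=1 g(12,-10)=10 g(12,-8)=44 g(12,-6)=110 g(12,-4)=165 g(12,-2)=132 g(12,2)=132 g(12,4)=165 g(12,6)=110 g(12,8)=44 g(12,10)=10 g(12,12)=1
t=13: g(13,-13)=1 g(13,-11)=11 g(13,-9)=54 g(13,-7)=154 g(13,-5)=275 g(13,-3)=297 g(13,-1)=132 g(13,1)=132 g(13,3)=297 g(13,5)=275 g(13,7)=154 g(13,9)=54 g(13,11)=11 g(13,13)=1
t=14: g(14,-14)=1 g(14,-12)=12 g(14,-10)=65 g(14,-8)=208 g(14,-6)=429 g(14,-4)=572 g(14,-2)=429 g(14,2)=429 g(14,4)=572 g(14,6)=429 g(14,8)=208 g(14,10)=65 g(14,12)=12 g(14,14)=1
t=15: g(15,-15)=1 g(15,-13)=13 g(15,-11)=77 g(15,-9)=273 g(15,-7)=637 g(15,-5)=1001 g(15,-3)=1001 g(15,-1)=429 g(15,1)=429 g(15,3)=1001 g(15,5)=1001 g(15,7)=637 g(15,9)=273 g(15,11)=77 g(15,13)=13 g(15,15)=1
t=16: g(16,-16)=1 g(16,-14)=14 g(16,-12)=90 g(16,-10)=350 g(16,-8)=910 g(16,-6)=1638 g(16,-4)=2002 g(16,-2)=1430 g(16,2)=1430 g(16,4)=2002 g(16,6)=1638 g(16,8)=910 g(16,10)=350 g(16,12)=90 g(16,14)=14 g(16,16)=1
t=17: g(17,-17)=1 g(17,-15)=15 g(17,-13)=104 g(17,-11)=440 g(17,-9)=1260 g(17,-7)=2548 g(17,-5)=3640 g(17,-3)=3432 g(17,-1)=1430 g(17,1)=1430 g(17,3)=3432 g(17,5)=3640 g(17,7)=2548 g(17,9)=1260 g(17,11)=440 g(17,13)=104 g(17,15)=15 g(17,17)=1
t=18: g(18,-18)=1 g(18,-16)=16 g(18,-14)=119 g(18,-12)=544 g(18,-10)=1700 g(18,-8)=3808 g(18,-6)=6188 g(18,-4)=7072 g(18,-2)=4862 g(18,2)=4862 g(18,4)=7072 g(18,6)=6188 g(18,8)=3808 g(18,10)=1700 g(18,12)=544 g(18,14)=119 g(18,16)=16 g(18,18)=1
t=19: g(19,-19)=1 g(19,-17)=17 g(19,-15)=135 g(19,-13)=663 g(19,-11)=2244 g(19,-9)=5508 g(19,-7)=9996 g(19,-5)=13260 g(19,-3)=11934 g(19,-1)=4862 g(19,1)=4862 g(19,3)=11934 g(19,5)=13260 g(19,7)=9996 g(19,9)=5508 g(19,11)=2244 g(19,13)=663 g(19,15)=135 g(19,17)=17 g(19,19)=1
t=20: g(20,-20)=1 g(20,-18)=18 g(20,-16)=152 g(20,-14)=798 g(20,-12)=2907 g(20,-10)=7752 g(20,-8)=15504 g(20,-6)=23256 g(20,-4)=25194 g(20,-2)=16796 g(20,2)=16796 g(20,4)=25194 g(20,6)=23256 g(20,8)=15504 g(20,10)=7752 g(20,12)=2907 g(20,14)=798 g(20,16)=152 g(20,18)=18 g(20,20)=1
t=21: g(21,-21)=1 g(21,-19)=19 g(21,-17)=170 g(21,-15)=950 g(21,-13)=3705 g(21,-11)=10659 g(21,-9)=23256 g(21,-7)=38760 g(21,-5)=48450 g(21,-3)=41990 g(21,-1)=16796 g(21,1)=16796 g(21,3)=41990 g(21,5)=48450 g(21,7)=38760 g(21,9)=23256 g(21,11)=10659 g(21,13)=3705 g(21,15)=950 g(21,17)=170 g(21,19)=19 g(21,21)=1
Paths never hitting 0: Σ_s g(21,s) = 369512
Paths hitting 0: 2^21 - 369512 = 1727640
P = 1727640/2097152 = 215955/262144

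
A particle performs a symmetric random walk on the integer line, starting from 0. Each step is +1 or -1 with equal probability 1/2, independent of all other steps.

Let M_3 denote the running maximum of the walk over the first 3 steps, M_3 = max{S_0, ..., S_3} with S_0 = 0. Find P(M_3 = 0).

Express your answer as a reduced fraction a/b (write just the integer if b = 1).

Let M_3 = max(S_0,...,S_3). Use the reflection principle: for j ≥ 1, #{paths with M_3 ≥ j} = #{S_3 ≥ j} + #{S_3 ≥ j+1}.
P(M_3 ≥ 0) = 1 since S_0 = 0, so #{M_3 ≥ 0} = 8.
#{M_3 ≥ 1} = #{S_3 ≥ 1} + #{S_3 ≥ 2} = 4 + 1 = 5.
#{M_3 = 0} = 8 - 5 = 3.
P(M_3 = 0) = 3/8 = 3/8

Answer: 3/8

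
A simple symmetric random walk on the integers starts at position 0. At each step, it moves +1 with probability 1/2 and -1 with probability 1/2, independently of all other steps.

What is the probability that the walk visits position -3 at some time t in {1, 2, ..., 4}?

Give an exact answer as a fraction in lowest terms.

Count via complement. Let g(t,s) = #length-t paths at position s with S_1..S_t all ≠ -3.
g(t,s) = g(t-1,s-1) + g(t-1,s+1) for s ≠ -3; g(t,-3) = 0.
t=0: g(0,0)=1
t=1: g(1,-1)=1 g(1,1)=1
t=2: g(2,-2)=1 g(2,0)=2 g(2,2)=1
t=3: g(3,-1)=3 g(3,1)=3 g(3,3)=1
t=4: g(4,-2)=3 g(4,0)=6 g(4,2)=4 g(4,4)=1
Paths never hitting -3: Σ_s g(4,s) = 14
Paths hitting -3: 2^4 - 14 = 2
P = 2/16 = 1/8

Answer: 1/8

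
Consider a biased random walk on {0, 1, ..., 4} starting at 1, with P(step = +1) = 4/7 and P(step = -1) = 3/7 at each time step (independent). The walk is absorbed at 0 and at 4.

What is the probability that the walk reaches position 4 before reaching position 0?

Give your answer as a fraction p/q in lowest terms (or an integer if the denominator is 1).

Biased walk: p = 4/7, q = 3/7, r = q/p = 3/4
Gambler's ruin: P(hit 4 before 0 | start at 1) = (1 - r^a)/(1 - r^N)
r^1 = 3/4; r^4 = 81/256
P = (1 - 3/4) / (1 - 81/256) = 1/4 / 175/256 = 64/175

Answer: 64/175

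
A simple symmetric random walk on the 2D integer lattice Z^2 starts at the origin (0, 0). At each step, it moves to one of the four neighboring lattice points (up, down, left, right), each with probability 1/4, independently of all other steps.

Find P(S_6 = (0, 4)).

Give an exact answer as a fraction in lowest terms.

Let h be the number of horizontal steps (so 6-h are vertical). To end at (0,4) need (h+0)/2 right-steps and ((6-h)+4)/2 up-steps.
Sum over h with 0 ≤ h ≤ 2, h ≡ 0 (mod 2), 6-h ≡ 0 (mod 2):
h=0: C(6,0)·C(0,0)·C(6,5) = 1·1·6 = 6
h=2: C(6,2)·C(2,1)·C(4,4) = 15·2·1 = 30
Total favorable: 36
Total paths: 4^6 = 4096
P = 36/4096 = 9/1024

Answer: 9/1024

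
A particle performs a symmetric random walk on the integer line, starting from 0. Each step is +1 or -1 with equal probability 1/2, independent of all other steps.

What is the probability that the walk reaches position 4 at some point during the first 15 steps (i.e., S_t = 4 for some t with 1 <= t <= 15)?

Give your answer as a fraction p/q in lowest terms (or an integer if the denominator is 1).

Answer: 309/1024

Derivation:
Count via complement. Let g(t,s) = #length-t paths at position s with S_1..S_t all ≠ 4.
g(t,s) = g(t-1,s-1) + g(t-1,s+1) for s ≠ 4; g(t,4) = 0.
t=0: g(0,0)=1
t=1: g(1,-1)=1 g(1,1)=1
t=2: g(2,-2)=1 g(2,0)=2 g(2,2)=1
t=3: g(3,-3)=1 g(3,-1)=3 g(3,1)=3 g(3,3)=1
t=4: g(4,-4)=1 g(4,-2)=4 g(4,0)=6 g(4,2)=4
t=5: g(5,-5)=1 g(5,-3)=5 g(5,-1)=10 g(5,1)=10 g(5,3)=4
t=6: g(6,-6)=1 g(6,-4)=6 g(6,-2)=15 g(6,0)=20 g(6,2)=14
t=7: g(7,-7)=1 g(7,-5)=7 g(7,-3)=21 g(7,-1)=35 g(7,1)=34 g(7,3)=14
t=8: g(8,-8)=1 g(8,-6)=8 g(8,-4)=28 g(8,-2)=56 g(8,0)=69 g(8,2)=48
t=9: g(9,-9)=1 g(9,-7)=9 g(9,-5)=36 g(9,-3)=84 g(9,-1)=125 g(9,1)=117 g(9,3)=48
t=10: g(10,-10)=1 g(10,-8)=10 g(10,-6)=45 g(10,-4)=120 g(10,-2)=209 g(10,0)=242 g(10,2)=165
t=11: g(11,-11)=1 g(11,-9)=11 g(11,-7)=55 g(11,-5)=165 g(11,-3)=329 g(11,-1)=451 g(11,1)=407 g(11,3)=165
t=12: g(12,-12)=1 g(12,-10)=12 g(12,-8)=66 g(12,-6)=220 g(12,-4)=494 g(12,-2)=780 g(12,0)=858 g(12,2)=572
t=13: g(13,-13)=1 g(13,-11)=13 g(13,-9)=78 g(13,-7)=286 g(13,-5)=714 g(13,-3)=1274 g(13,-1)=1638 g(13,1)=1430 g(13,3)=572
t=14: g(14,-14)=1 g(14,-12)=14 g(14,-10)=91 g(14,-8)=364 g(14,-6)=1000 g(14,-4)=1988 g(14,-2)=2912 g(14,0)=3068 g(14,2)=2002
t=15: g(15,-15)=1 g(15,-13)=15 g(15,-11)=105 g(15,-9)=455 g(15,-7)=1364 g(15,-5)=2988 g(15,-3)=4900 g(15,-1)=5980 g(15,1)=5070 g(15,3)=2002
Paths never hitting 4: Σ_s g(15,s) = 22880
Paths hitting 4: 2^15 - 22880 = 9888
P = 9888/32768 = 309/1024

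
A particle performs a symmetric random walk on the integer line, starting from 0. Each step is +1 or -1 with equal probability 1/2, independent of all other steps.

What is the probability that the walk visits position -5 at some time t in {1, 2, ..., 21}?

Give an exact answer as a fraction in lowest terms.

Count via complement. Let g(t,s) = #length-t paths at position s with S_1..S_t all ≠ -5.
g(t,s) = g(t-1,s-1) + g(t-1,s+1) for s ≠ -5; g(t,-5) = 0.
t=0: g(0,0)=1
t=1: g(1,-1)=1 g(1,1)=1
t=2: g(2,-2)=1 g(2,0)=2 g(2,2)=1
t=3: g(3,-3)=1 g(3,-1)=3 g(3,1)=3 g(3,3)=1
t=4: g(4,-4)=1 g(4,-2)=4 g(4,0)=6 g(4,2)=4 g(4,4)=1
t=5: g(5,-3)=5 g(5,-1)=10 g(5,1)=10 g(5,3)=5 g(5,5)=1
t=6: g(6,-4)=5 g(6,-2)=15 g(6,0)=20 g(6,2)=15 g(6,4)=6 g(6,6)=1
t=7: g(7,-3)=20 g(7,-1)=35 g(7,1)=35 g(7,3)=21 g(7,5)=7 g(7,7)=1
t=8: g(8,-4)=20 g(8,-2)=55 g(8,0)=70 g(8,2)=56 g(8,4)=28 g(8,6)=8 g(8,8)=1
t=9: g(9,-3)=75 g(9,-1)=125 g(9,1)=126 g(9,3)=84 g(9,5)=36 g(9,7)=9 g(9,9)=1
t=10: g(10,-4)=75 g(10,-2)=200 g(10,0)=251 g(10,2)=210 g(10,4)=120 g(10,6)=45 g(10,8)=10 g(10,10)=1
t=11: g(11,-3)=275 g(11,-1)=451 g(11,1)=461 g(11,3)=330 g(11,5)=165 g(11,7)=55 g(11,9)=11 g(11,11)=1
t=12: g(12,-4)=275 g(12,-2)=726 g(12,0)=912 g(12,2)=791 g(12,4)=495 g(12,6)=220 g(12,8)=66 g(12,10)=12 g(12,12)=1
t=13: g(13,-3)=1001 g(13,-1)=1638 g(13,1)=1703 g(13,3)=1286 g(13,5)=715 g(13,7)=286 g(13,9)=78 g(13,11)=13 g(13,13)=1
t=14: g(14,-4)=1001 g(14,-2)=2639 g(14,0)=3341 g(14,2)=2989 g(14,4)=2001 g(14,6)=1001 g(14,8)=364 g(14,10)=91 g(14,12)=14 g(14,14)=1
t=15: g(15,-3)=3640 g(15,-1)=5980 g(15,1)=6330 g(15,3)=4990 g(15,5)=3002 g(15,7)=1365 g(15,9)=455 g(15,11)=105 g(15,13)=15 g(15,15)=1
t=16: g(16,-4)=3640 g(16,-2)=9620 g(16,0)=12310 g(16,2)=11320 g(16,4)=7992 g(16,6)=4367 g(16,8)=1820 g(16,10)=560 g(16,12)=120 g(16,14)=16 g(16,16)=1
t=17: g(17,-3)=13260 g(17,-1)=21930 g(17,1)=23630 g(17,3)=19312 g(17,5)=12359 g(17,7)=6187 g(17,9)=2380 g(17,11)=680 g(17,13)=136 g(17,15)=17 g(17,17)=1
t=18: g(18,-4)=13260 g(18,-2)=35190 g(18,0)=45560 g(18,2)=42942 g(18,4)=31671 g(18,6)=18546 g(18,8)=8567 g(18,10)=3060 g(18,12)=816 g(18,14)=153 g(18,16)=18 g(18,18)=1
t=19: g(19,-3)=48450 g(19,-1)=80750 g(19,1)=88502 g(19,3)=74613 g(19,5)=50217 g(19,7)=27113 g(19,9)=11627 g(19,11)=3876 g(19,13)=969 g(19,15)=171 g(19,17)=19 g(19,19)=1
t=20: g(20,-4)=48450 g(20,-2)=129200 g(20,0)=169252 g(20,2)=163115 g(20,4)=124830 g(20,6)=77330 g(20,8)=38740 g(20,10)=15503 g(20,12)=4845 g(20,14)=1140 g(20,16)=190 g(20,18)=20 g(20,20)=1
t=21: g(21,-3)=177650 g(21,-1)=298452 g(21,1)=332367 g(21,3)=287945 g(21,5)=202160 g(21,7)=116070 g(21,9)=54243 g(21,11)=20348 g(21,13)=5985 g(21,15)=1330 g(21,17)=210 g(21,19)=21 g(21,21)=1
Paths never hitting -5: Σ_s g(21,s) = 1496782
Paths hitting -5: 2^21 - 1496782 = 600370
P = 600370/2097152 = 300185/1048576

Answer: 300185/1048576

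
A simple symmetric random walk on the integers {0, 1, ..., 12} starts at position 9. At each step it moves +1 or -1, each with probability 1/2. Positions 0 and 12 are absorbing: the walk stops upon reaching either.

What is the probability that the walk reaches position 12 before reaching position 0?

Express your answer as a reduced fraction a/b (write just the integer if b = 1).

Answer: 3/4

Derivation:
Symmetric walk (p = 1/2): the harmonic-function argument gives P(hit 12 before 0 | start at 9) = a/N.
P = 9/12 = 3/4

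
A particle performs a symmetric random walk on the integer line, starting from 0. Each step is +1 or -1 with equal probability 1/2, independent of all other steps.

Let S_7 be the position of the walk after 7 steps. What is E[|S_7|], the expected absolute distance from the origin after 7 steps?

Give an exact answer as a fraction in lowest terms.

S_7 takes values m ≡ 1 (mod 2) with |m| ≤ 7; P(S_7=m) = C(7,(7+m)/2)/2^7.
Total paths: 2^7 = 128
Distribution: P(S=-7)=1/128, P(S=-5)=7/128, P(S=-3)=21/128, P(S=-1)=35/128, P(S=1)=35/128, P(S=3)=21/128, P(S=5)=7/128, P(S=7)=1/128
E[|S_7|] = Σ_m |m|·P(S_7=m) = 280/128 = 35/16

Answer: 35/16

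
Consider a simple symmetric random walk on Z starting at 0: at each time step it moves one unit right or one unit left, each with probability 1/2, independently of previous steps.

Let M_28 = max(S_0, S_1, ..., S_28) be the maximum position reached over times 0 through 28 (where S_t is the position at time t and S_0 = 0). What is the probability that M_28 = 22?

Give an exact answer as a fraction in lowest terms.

Answer: 819/67108864

Derivation:
Let M_28 = max(S_0,...,S_28). Use the reflection principle: for j ≥ 1, #{paths with M_28 ≥ j} = #{S_28 ≥ j} + #{S_28 ≥ j+1}.
By reflection, #{M_28 ≥ 22} = #{S_28 ≥ 22} + #{S_28 ≥ 23} = 3683 + 407 = 4090.
#{M_28 ≥ 23} = #{S_28 ≥ 23} + #{S_28 ≥ 24} = 407 + 407 = 814.
#{M_28 = 22} = 4090 - 814 = 3276.
P(M_28 = 22) = 3276/268435456 = 819/67108864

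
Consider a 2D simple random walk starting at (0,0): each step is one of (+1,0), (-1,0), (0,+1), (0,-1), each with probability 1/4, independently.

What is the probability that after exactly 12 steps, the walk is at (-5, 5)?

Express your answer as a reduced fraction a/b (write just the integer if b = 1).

Answer: 693/1048576

Derivation:
Let h be the number of horizontal steps (so 12-h are vertical). To end at (-5,5) need (h-5)/2 right-steps and ((12-h)+5)/2 up-steps.
Sum over h with 5 ≤ h ≤ 7, h ≡ 1 (mod 2), 12-h ≡ 1 (mod 2):
h=5: C(12,5)·C(5,0)·C(7,6) = 792·1·7 = 5544
h=7: C(12,7)·C(7,1)·C(5,5) = 792·7·1 = 5544
Total favorable: 11088
Total paths: 4^12 = 16777216
P = 11088/16777216 = 693/1048576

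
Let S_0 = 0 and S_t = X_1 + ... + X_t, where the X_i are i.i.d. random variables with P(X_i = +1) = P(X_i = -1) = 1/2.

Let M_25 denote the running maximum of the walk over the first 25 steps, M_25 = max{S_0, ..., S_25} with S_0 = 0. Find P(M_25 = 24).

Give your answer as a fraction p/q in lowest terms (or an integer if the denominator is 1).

Let M_25 = max(S_0,...,S_25). Use the reflection principle: for j ≥ 1, #{paths with M_25 ≥ j} = #{S_25 ≥ j} + #{S_25 ≥ j+1}.
By reflection, #{M_25 ≥ 24} = #{S_25 ≥ 24} + #{S_25 ≥ 25} = 1 + 1 = 2.
#{M_25 ≥ 25} = #{S_25 ≥ 25} + #{S_25 ≥ 26} = 1 + 0 = 1.
#{M_25 = 24} = 2 - 1 = 1.
P(M_25 = 24) = 1/33554432 = 1/33554432

Answer: 1/33554432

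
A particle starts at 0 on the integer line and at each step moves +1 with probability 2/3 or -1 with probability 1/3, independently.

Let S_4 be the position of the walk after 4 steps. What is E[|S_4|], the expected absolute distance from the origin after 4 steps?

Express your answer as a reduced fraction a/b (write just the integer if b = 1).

S_4 takes values m ≡ 0 (mod 2) with |m| ≤ 4; P(S_4=m) = C(4,(4+m)/2) · (2/3)^((4+m)/2) · (1/3)^((4-m)/2).
Distribution: P(S=-4)=1/81, P(S=-2)=8/81, P(S=0)=8/27, P(S=2)=32/81, P(S=4)=16/81
E[|S_4|] = Σ_m |m|·P(S_4=m) = 148/81

Answer: 148/81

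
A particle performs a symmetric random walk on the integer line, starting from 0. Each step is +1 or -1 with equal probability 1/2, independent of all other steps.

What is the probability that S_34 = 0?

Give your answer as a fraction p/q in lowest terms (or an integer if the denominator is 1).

To return to 0 after 34 steps: need exactly 17 steps of +1 and 17 of -1.
Favorable paths: C(34,17) = 2333606220
Total paths: 2^34 = 17179869184
P = 2333606220/17179869184 = 583401555/4294967296

Answer: 583401555/4294967296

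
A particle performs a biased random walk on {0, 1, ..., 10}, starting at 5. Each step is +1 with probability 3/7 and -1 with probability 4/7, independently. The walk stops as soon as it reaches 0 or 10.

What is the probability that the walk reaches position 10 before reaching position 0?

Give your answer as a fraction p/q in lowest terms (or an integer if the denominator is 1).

Biased walk: p = 3/7, q = 4/7, r = q/p = 4/3
Gambler's ruin: P(hit 10 before 0 | start at 5) = (1 - r^a)/(1 - r^N)
r^5 = 1024/243; r^10 = 1048576/59049
P = (1 - 1024/243) / (1 - 1048576/59049) = -781/243 / -989527/59049 = 243/1267

Answer: 243/1267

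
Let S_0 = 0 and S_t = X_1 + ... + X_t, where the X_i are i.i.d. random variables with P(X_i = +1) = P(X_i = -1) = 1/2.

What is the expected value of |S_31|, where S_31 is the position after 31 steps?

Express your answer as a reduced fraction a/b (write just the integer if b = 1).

S_31 takes values m ≡ 1 (mod 2) with |m| ≤ 31; P(S_31=m) = C(31,(31+m)/2)/2^31.
Total paths: 2^31 = 2147483648
Distribution: P(S=-31)=1/2147483648, P(S=-29)=31/2147483648, P(S=-27)=465/2147483648, P(S=-25)=4495/2147483648, P(S=-23)=31465/2147483648, P(S=-21)=169911/2147483648, P(S=-19)=736281/2147483648, P(S=-17)=2629575/2147483648, P(S=-15)=7888725/2147483648, P(S=-13)=20160075/2147483648, P(S=-11)=44352165/2147483648, P(S=-9)=84672315/2147483648, P(S=-7)=141120525/2147483648, P(S=-5)=206253075/2147483648, P(S=-3)=265182525/2147483648, P(S=-1)=300540195/2147483648, P(S=1)=300540195/2147483648, P(S=3)=265182525/2147483648, P(S=5)=206253075/2147483648, P(S=7)=141120525/2147483648, P(S=9)=84672315/2147483648, P(S=11)=44352165/2147483648, P(S=13)=20160075/2147483648, P(S=15)=7888725/2147483648, P(S=17)=2629575/2147483648, P(S=19)=736281/2147483648, P(S=21)=169911/2147483648, P(S=23)=31465/2147483648, P(S=25)=4495/2147483648, P(S=27)=465/2147483648, P(S=29)=31/2147483648, P(S=31)=1/2147483648
E[|S_31|] = Σ_m |m|·P(S_31=m) = 9617286240/2147483648 = 300540195/67108864

Answer: 300540195/67108864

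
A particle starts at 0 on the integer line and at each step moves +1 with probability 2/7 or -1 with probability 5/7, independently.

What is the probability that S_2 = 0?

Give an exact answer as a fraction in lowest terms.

To be at 0 after 2 steps: need exactly 1 step of +1 and 1 of -1.
Number of such sequences: C(2,1) = 2
Each has probability (2/7)^1 · (5/7)^1 = 10/49
P = 2 · 10/49 = 20/49

Answer: 20/49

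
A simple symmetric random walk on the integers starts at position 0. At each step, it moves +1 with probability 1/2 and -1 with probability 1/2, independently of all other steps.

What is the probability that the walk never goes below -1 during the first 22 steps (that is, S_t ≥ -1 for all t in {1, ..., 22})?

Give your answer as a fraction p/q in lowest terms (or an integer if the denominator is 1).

Let f(t,s) = #length-t paths at position s with S_1..S_t all ≥ -1.
f(t,s) = f(t-1,s-1) + f(t-1,s+1) for s ≥ -1; f(t,s) = 0 for s < -1.
t=0: f(0,0)=1
t=1: f(1,-1)=1 f(1,1)=1
t=2: f(2,0)=2 f(2,2)=1
t=3: f(3,-1)=2 f(3,1)=3 f(3,3)=1
t=4: f(4,0)=5 f(4,2)=4 f(4,4)=1
t=5: f(5,-1)=5 f(5,1)=9 f(5,3)=5 f(5,5)=1
t=6: f(6,0)=14 f(6,2)=14 f(6,4)=6 f(6,6)=1
t=7: f(7,-1)=14 f(7,1)=28 f(7,3)=20 f(7,5)=7 f(7,7)=1
t=8: f(8,0)=42 f(8,2)=48 f(8,4)=27 f(8,6)=8 f(8,8)=1
t=9: f(9,-1)=42 f(9,1)=90 f(9,3)=75 f(9,5)=35 f(9,7)=9 f(9,9)=1
t=10: f(10,0)=132 f(10,2)=165 f(10,4)=110 f(10,6)=44 f(10,8)=10 f(10,10)=1
t=11: f(11,-1)=132 f(11,1)=297 f(11,3)=275 f(11,5)=154 f(11,7)=54 f(11,9)=11 f(11,11)=1
t=12: f(12,0)=429 f(12,2)=572 f(12,4)=429 f(12,6)=208 f(12,8)=65 f(12,10)=12 f(12,12)=1
t=13: f(13,-1)=429 f(13,1)=1001 f(13,3)=1001 f(13,5)=637 f(13,7)=273 f(13,9)=77 f(13,11)=13 f(13,13)=1
t=14: f(14,0)=1430 f(14,2)=2002 f(14,4)=1638 f(14,6)=910 f(14,8)=350 f(14,10)=90 f(14,12)=14 f(14,14)=1
t=15: f(15,-1)=1430 f(15,1)=3432 f(15,3)=3640 f(15,5)=2548 f(15,7)=1260 f(15,9)=440 f(15,11)=104 f(15,13)=15 f(15,15)=1
t=16: f(16,0)=4862 f(16,2)=7072 f(16,4)=6188 f(16,6)=3808 f(16,8)=1700 f(16,10)=544 f(16,12)=119 f(16,14)=16 f(16,16)=1
t=17: f(17,-1)=4862 f(17,1)=11934 f(17,3)=13260 f(17,5)=9996 f(17,7)=5508 f(17,9)=2244 f(17,11)=663 f(17,13)=135 f(17,15)=17 f(17,17)=1
t=18: f(18,0)=16796 f(18,2)=25194 f(18,4)=23256 f(18,6)=15504 f(18,8)=7752 f(18,10)=2907 f(18,12)=798 f(18,14)=152 f(18,16)=18 f(18,18)=1
t=19: f(19,-1)=16796 f(19,1)=41990 f(19,3)=48450 f(19,5)=38760 f(19,7)=23256 f(19,9)=10659 f(19,11)=3705 f(19,13)=950 f(19,15)=170 f(19,17)=19 f(19,19)=1
t=20: f(20,0)=58786 f(20,2)=90440 f(20,4)=87210 f(20,6)=62016 f(20,8)=33915 f(20,10)=14364 f(20,12)=4655 f(20,14)=1120 f(20,16)=189 f(20,18)=20 f(20,20)=1
t=21: f(21,-1)=58786 f(21,1)=149226 f(21,3)=177650 f(21,5)=149226 f(21,7)=95931 f(21,9)=48279 f(21,11)=19019 f(21,13)=5775 f(21,15)=1309 f(21,17)=209 f(21,19)=21 f(21,21)=1
t=22: f(22,0)=208012 f(22,2)=326876 f(22,4)=326876 f(22,6)=245157 f(22,8)=144210 f(22,10)=67298 f(22,12)=24794 f(22,14)=7084 f(22,16)=1518 f(22,18)=230 f(22,20)=22 f(22,22)=1
Σ_s f(22,s) = 1352078
P = 1352078/4194304 = 676039/2097152

Answer: 676039/2097152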